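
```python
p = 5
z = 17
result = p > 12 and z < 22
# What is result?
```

Trace:
`p = 5` → p = 5
`z = 17` → z = 17
`result = p > 12 and z < 22` → result = False
So result = False

Answer: False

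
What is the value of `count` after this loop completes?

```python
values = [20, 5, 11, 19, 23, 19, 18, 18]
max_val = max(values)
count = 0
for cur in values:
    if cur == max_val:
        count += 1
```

Count of max value 23 in [20, 5, 11, 19, 23, 19, 18, 18]
`count` takes the values: 0 → 1

Answer: 1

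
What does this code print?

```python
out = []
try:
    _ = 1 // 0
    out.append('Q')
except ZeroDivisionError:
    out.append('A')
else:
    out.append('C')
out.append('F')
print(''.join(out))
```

Execution trace: 'A' (except ZeroDivisionError) → 'F' (after the try/except). Output: AF

Answer: AF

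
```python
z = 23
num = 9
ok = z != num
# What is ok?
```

Trace:
`z = 23` → z = 23
`num = 9` → num = 9
`ok = z != num` → ok = True
So ok = True

Answer: True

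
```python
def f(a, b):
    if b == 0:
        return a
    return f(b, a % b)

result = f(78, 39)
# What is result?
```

f(78, 39) -> f(39, 0) -> 39

Answer: 39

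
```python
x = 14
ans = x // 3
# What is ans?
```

Trace:
`x = 14` → x = 14
`ans = x // 3` → ans = 4
So ans = 4

Answer: 4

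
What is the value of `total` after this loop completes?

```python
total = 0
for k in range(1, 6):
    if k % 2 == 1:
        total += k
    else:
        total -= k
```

Add odd, subtract even
`total` takes the values: 0 → 1 → -1 → 2 → -2 → 3

Answer: 3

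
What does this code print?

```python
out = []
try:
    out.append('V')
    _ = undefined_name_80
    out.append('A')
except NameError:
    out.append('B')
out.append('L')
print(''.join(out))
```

Execution trace: 'V' (try body) → 'B' (except NameError) → 'L' (after the try/except). Output: VBL

Answer: VBL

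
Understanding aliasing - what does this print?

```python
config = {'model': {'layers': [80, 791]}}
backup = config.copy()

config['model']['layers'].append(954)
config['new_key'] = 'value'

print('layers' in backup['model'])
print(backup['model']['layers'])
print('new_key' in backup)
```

Key concept: shallow copy gotcha with nested dict.
Step by step:
`config = {'model': {'layers': [80, 791]}}` → config = {'model': {'layers': [80, 791]}}
`backup = config.copy()` → backup = {'model': {'layers': [80, 791]}}
`config['model']['layers'].append(954)` → config = {'model': {'layers': [80, 791, 954]}}; backup = {'model': {'layers': [80, 791, 954]}}
`config['new_key'] = 'value'` → config = {'model': {'layers': [80, 791, 954]}, 'new_key': 'value'}
`print('layers' in backup['model'])` → prints True
`print(backup['model']['layers'])` → prints [80, 791, 954]
`print('new_key' in backup)` → prints False

Answer:
True
[80, 791, 954]
False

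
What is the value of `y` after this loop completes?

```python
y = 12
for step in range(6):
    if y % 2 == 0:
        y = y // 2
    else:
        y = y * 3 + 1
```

Collatz-style transformation from 12
`y` takes the values: 12 → 6 → 3 → 10 → 5 → 16 → 8

Answer: 8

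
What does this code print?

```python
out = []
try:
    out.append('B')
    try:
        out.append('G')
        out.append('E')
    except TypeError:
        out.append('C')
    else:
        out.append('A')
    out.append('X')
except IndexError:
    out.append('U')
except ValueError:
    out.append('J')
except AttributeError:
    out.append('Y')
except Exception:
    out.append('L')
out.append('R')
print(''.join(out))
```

Execution trace: 'B' (try body) → 'G' (inner try body) → 'E' (inner try body, no exception) → 'A' (inner else) → 'X' (try body, no exception) → 'R' (after the try/except). Output: BGEAXR

Answer: BGEAXR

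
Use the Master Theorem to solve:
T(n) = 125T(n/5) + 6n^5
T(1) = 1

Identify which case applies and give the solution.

a=125, b=5, f(n)=6n^5. log_5(125) = 3. Since c=5 > 3 and the regularity condition holds (125(n/5)^5 = (125/5^5)n^5 with 125/5^5 < 1), Case 3 applies: T(n) = Θ(f(n)) = O(n^5).

Answer: O(n^5) - Case 3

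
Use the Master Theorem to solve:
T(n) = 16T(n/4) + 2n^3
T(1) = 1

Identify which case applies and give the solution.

a=16, b=4, f(n)=2n^3. log_4(16) = 2. Since c=3 > 2 and the regularity condition holds (16(n/4)^3 = (16/4^3)n^3 with 16/4^3 < 1), Case 3 applies: T(n) = Θ(f(n)) = O(n^3).

Answer: O(n^3) - Case 3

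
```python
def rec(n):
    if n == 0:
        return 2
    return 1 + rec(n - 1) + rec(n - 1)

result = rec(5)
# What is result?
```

rec(n) = 1 + 2·rec(n-1), rec(0)=2. Closed form: (2+1)·2^5 - 1 = 95.

Answer: 95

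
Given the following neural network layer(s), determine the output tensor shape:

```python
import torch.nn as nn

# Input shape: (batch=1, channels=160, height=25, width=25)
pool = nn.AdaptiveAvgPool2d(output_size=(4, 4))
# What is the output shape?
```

Input: (1, 160, 25, 25) -> Output: (1, 160, 4, 4)

Answer: (1, 160, 4, 4)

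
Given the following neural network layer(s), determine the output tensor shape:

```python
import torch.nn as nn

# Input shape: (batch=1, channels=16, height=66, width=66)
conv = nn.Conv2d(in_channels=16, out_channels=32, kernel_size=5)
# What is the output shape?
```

Input: (1, 16, 66, 66) -> Output: (1, 32, 62, 62)

Answer: (1, 32, 62, 62)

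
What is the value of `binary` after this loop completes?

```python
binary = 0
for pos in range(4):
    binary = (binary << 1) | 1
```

Build 4 consecutive 1-bits: 0b1111
`binary` takes the values: 0 → 1 → 3 → 7 → 15

Answer: 15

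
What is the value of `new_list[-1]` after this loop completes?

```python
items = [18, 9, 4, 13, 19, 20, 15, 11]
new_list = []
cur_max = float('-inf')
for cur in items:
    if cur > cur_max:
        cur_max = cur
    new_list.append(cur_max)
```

Running max ends at 20
`new_list` takes the values: [] → [18] → [18, 18] → [18, 18, 18] → [18, 18, 18, 18] → [18, 18, 18, 18, 19] → [18, 18, 18, 18, 19, 20] → [18, 18, 18, 18, 19, 20, 20] → [18, 18, 18, 18, 19, 20, 20, 20]
So `new_list[-1]` = 20

Answer: 20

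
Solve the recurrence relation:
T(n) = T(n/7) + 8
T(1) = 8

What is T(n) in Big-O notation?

Each step divides n by 7 and adds 8. After log_7(n) steps we reach T(1)=8. So T(n) = 8·log_7(n) + 8 = O(log n).

Answer: O(log n)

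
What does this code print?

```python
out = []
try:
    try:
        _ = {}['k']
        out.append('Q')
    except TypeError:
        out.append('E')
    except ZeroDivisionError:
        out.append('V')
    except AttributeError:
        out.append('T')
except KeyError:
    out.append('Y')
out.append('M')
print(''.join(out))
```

Execution trace: 'Y' (outer except KeyError) → 'M' (after the try/except). Output: YM

Answer: YM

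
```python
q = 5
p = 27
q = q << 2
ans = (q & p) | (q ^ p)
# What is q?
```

Trace:
`q = 5` → q = 5
`p = 27` → p = 27
`q = q << 2` → q = 20
`ans = (q & p) | (q ^ p)` → ans = 31
So q = 20

Answer: 20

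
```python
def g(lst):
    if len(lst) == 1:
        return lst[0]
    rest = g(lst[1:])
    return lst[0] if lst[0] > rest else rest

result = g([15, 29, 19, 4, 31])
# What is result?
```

Recursive max over [15, 29, 19, 4, 31] = 31

Answer: 31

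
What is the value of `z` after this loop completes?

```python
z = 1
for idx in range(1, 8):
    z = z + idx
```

Start at 1, add 1 through 7
`z` takes the values: 1 → 2 → 4 → 7 → 11 → 16 → 22 → 29

Answer: 29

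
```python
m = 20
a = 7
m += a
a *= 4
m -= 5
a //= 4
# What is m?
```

Trace:
`m = 20` → m = 20
`a = 7` → a = 7
`m += a` → m = 27
`a *= 4` → a = 28
`m -= 5` → m = 22
`a //= 4` → a = 7
So m = 22

Answer: 22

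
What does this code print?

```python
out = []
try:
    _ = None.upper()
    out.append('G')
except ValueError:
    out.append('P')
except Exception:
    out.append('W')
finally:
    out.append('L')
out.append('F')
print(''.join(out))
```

Execution trace: 'W' (except Exception) → 'L' (finally) → 'F' (after the try/except). Output: WLF

Answer: WLF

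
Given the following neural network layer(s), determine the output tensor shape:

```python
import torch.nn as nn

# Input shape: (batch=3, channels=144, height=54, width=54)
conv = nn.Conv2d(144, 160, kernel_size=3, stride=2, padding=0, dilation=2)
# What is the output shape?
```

Input: (3, 144, 54, 54) -> Output: (3, 160, 25, 25)

Answer: (3, 160, 25, 25)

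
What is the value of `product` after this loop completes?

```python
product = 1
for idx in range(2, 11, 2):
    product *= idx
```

Product of even numbers 2 to 10
`product` takes the values: 1 → 2 → 8 → 48 → 384 → 3840

Answer: 3840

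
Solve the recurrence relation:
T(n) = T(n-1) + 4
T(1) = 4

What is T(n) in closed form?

Unrolling: T(n) = T(1) + 4·(n-1) = 4 + 4(n-1) = 4n.

Answer: T(n) = 4n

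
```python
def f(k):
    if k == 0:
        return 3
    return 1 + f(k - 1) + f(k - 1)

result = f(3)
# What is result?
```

f(k) = 1 + 2·f(k-1), f(0)=3. Closed form: (3+1)·2^3 - 1 = 31.

Answer: 31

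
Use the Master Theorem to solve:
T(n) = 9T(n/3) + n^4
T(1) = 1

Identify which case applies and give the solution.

a=9, b=3, f(n)=n^4. log_3(9) = 2. Since c=4 > 2 and the regularity condition holds (9(n/3)^4 = (9/3^4)n^4 with 9/3^4 < 1), Case 3 applies: T(n) = Θ(f(n)) = O(n^4).

Answer: O(n^4) - Case 3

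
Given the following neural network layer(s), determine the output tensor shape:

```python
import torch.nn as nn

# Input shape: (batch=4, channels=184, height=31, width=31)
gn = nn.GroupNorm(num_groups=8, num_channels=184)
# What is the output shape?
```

Input: (4, 184, 31, 31) -> Output: (4, 184, 31, 31)

Answer: (4, 184, 31, 31)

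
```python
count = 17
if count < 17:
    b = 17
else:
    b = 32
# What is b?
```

Trace:
`count = 17` → count = 17
`if count < 17: ...` → count < 17 is False, take else branch → b = 32
So b = 32

Answer: 32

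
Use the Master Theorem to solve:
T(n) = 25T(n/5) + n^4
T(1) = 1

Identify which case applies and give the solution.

a=25, b=5, f(n)=n^4. log_5(25) = 2. Since c=4 > 2 and the regularity condition holds (25(n/5)^4 = (25/5^4)n^4 with 25/5^4 < 1), Case 3 applies: T(n) = Θ(f(n)) = O(n^4).

Answer: O(n^4) - Case 3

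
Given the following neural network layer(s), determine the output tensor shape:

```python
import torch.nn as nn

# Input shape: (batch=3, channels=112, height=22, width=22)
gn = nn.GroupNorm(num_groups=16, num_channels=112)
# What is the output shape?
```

Input: (3, 112, 22, 22) -> Output: (3, 112, 22, 22)

Answer: (3, 112, 22, 22)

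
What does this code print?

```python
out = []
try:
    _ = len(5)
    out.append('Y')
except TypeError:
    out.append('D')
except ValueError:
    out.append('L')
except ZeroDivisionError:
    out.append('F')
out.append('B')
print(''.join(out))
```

Execution trace: 'D' (except TypeError) → 'B' (after the try/except). Output: DB

Answer: DB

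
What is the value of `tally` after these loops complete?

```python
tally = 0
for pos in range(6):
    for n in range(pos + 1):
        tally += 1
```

Triangle: 1 + 2 + ... + 6
`tally` takes the values: 0 → 1 → 2 → 3 → 4 → 5 → 6 → 7 → 8 → 9 → 10 → 11 → 12 → 13 → 14 → 15 → 16 → 17 → 18 → 19 → 20 → 21

Answer: 21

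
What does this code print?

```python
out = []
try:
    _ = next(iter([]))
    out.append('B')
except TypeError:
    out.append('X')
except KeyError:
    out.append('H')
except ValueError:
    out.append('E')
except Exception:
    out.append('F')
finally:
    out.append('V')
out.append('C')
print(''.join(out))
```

Execution trace: 'F' (except Exception) → 'V' (finally) → 'C' (after the try/except). Output: FVC

Answer: FVC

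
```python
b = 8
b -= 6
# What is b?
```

Trace:
`b = 8` → b = 8
`b -= 6` → b = 2
So b = 2

Answer: 2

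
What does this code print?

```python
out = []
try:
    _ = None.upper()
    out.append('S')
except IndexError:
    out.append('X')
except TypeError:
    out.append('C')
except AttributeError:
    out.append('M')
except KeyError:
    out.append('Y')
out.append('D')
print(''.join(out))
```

Execution trace: 'M' (except AttributeError) → 'D' (after the try/except). Output: MD

Answer: MD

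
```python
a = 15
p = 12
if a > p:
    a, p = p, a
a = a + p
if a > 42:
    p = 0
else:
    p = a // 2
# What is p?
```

Trace:
`a = 15` → a = 15
`p = 12` → p = 12
`if a > p: ...` → a > p is True → a = 12; p = 15
`a = a + p` → a = 27
`if a > 42: ...` → a > 42 is False, take else branch → p = 13
So p = 13

Answer: 13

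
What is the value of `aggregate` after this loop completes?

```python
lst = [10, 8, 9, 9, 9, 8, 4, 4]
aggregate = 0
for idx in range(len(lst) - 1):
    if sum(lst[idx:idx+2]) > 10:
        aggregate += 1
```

Count windows with sum > 10
`aggregate` takes the values: 0 → 1 → 2 → 3 → 4 → 5 → 6

Answer: 6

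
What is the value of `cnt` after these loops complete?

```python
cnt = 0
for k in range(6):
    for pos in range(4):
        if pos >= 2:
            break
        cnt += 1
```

Inner breaks at 2, outer runs 6 times
`cnt` takes the values: 0 → 1 → 2 → 3 → 4 → 5 → 6 → 7 → 8 → 9 → 10 → 11 → 12

Answer: 12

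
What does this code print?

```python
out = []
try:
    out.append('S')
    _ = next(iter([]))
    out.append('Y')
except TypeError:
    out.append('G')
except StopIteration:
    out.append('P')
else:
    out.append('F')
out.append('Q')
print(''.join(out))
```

Execution trace: 'S' (try body) → 'P' (except StopIteration) → 'Q' (after the try/except). Output: SPQ

Answer: SPQ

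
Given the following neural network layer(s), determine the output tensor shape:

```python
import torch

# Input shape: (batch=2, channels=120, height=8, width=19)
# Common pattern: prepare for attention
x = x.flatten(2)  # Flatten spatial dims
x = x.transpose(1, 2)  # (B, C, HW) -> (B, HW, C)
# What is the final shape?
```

Input: (2, 120, 8, 19) -> after flatten(2): (2, 120, 152) -> Output: (2, 152, 120)

Answer: (2, 152, 120)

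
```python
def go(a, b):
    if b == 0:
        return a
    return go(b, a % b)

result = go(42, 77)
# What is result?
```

go(42, 77) -> go(77, 42) -> go(42, 35) -> go(35, 7) -> go(7, 0) -> 7

Answer: 7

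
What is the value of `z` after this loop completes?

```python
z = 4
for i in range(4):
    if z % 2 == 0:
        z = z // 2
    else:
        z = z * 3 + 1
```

Collatz-style transformation from 4
`z` takes the values: 4 → 2 → 1 → 4 → 2

Answer: 2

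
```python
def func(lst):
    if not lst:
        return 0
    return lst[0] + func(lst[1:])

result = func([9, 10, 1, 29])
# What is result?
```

9 + 10 + 1 + 29 + 0 = 49

Answer: 49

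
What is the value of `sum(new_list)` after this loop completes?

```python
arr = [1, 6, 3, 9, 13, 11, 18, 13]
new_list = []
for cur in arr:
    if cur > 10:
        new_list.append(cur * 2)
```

Sum of doubled values > 10
`new_list` takes the values: [] → [26] → [26, 22] → [26, 22, 36] → [26, 22, 36, 26]
So `sum(new_list)` = 110

Answer: 110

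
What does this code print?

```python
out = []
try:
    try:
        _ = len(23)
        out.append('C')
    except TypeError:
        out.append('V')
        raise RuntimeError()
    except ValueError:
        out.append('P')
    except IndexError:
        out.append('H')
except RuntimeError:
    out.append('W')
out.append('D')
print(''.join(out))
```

Execution trace: 'V' (inner except TypeError) → 'W' (outer except RuntimeError) → 'D' (after the try/except). Output: VWD

Answer: VWD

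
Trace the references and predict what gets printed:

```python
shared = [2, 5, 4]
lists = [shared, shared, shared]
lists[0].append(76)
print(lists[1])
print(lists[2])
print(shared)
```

Key concept: list of same reference.
Step by step:
`shared = [2, 5, 4]` → shared = [2, 5, 4]
`lists = [shared, shared, shared]` → lists = [[2, 5, 4], [2, 5, 4], [2, 5, 4]]
`lists[0].append(76)` → shared = [2, 5, 4, 76]; lists = [[2, 5, 4, 76], [2, 5, 4, 76], [2, 5, 4, 76]]
`print(lists[1])` → prints [2, 5, 4, 76]
`print(lists[2])` → prints [2, 5, 4, 76]
`print(shared)` → prints [2, 5, 4, 76]

Answer:
[2, 5, 4, 76]
[2, 5, 4, 76]
[2, 5, 4, 76]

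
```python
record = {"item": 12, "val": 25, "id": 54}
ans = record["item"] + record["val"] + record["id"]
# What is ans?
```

Trace:
`record = {"item": 12, "val": 25, "id": 54}` → record = {'item': 12, 'val': 25, 'id': 54}
`ans = record["item"] + record["val"] + record["id"]` → ans = 91
So ans = 91

Answer: 91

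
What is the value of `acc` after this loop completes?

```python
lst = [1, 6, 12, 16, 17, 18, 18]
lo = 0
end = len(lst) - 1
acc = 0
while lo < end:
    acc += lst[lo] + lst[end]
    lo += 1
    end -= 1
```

Sum of pairs from ends
`acc` takes the values: 0 → 19 → 43 → 72

Answer: 72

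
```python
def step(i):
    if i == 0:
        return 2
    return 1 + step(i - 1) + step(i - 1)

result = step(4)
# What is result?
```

step(i) = 1 + 2·step(i-1), step(0)=2. Closed form: (2+1)·2^4 - 1 = 47.

Answer: 47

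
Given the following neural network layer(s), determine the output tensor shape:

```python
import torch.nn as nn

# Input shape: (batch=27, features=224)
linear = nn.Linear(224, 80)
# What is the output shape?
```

Input: (27, 224) -> Output: (27, 80)

Answer: (27, 80)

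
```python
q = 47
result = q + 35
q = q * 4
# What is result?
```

Trace:
`q = 47` → q = 47
`result = q + 35` → result = 82
`q = q * 4` → q = 188
So result = 82

Answer: 82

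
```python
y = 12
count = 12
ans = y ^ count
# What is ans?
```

Trace:
`y = 12` → y = 12
`count = 12` → count = 12
`ans = y ^ count` → ans = 0
So ans = 0

Answer: 0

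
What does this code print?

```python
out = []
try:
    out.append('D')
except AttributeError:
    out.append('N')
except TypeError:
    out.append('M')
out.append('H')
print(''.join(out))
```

Execution trace: 'D' (try body, no exception) → 'H' (after the try/except). Output: DH

Answer: DH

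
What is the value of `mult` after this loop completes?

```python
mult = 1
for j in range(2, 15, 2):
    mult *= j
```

Product of even numbers 2 to 14
`mult` takes the values: 1 → 2 → 8 → 48 → 384 → 3840 → 46080 → 645120

Answer: 645120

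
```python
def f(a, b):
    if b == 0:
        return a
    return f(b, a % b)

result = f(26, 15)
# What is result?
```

f(26, 15) -> f(15, 11) -> f(11, 4) -> f(4, 3) -> f(3, 1) -> f(1, 0) -> 1

Answer: 1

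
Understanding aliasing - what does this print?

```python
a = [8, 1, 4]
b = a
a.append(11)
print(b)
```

Key concept: basic list aliasing.
Step by step:
`a = [8, 1, 4]` → a = [8, 1, 4]
`b = a` → b = [8, 1, 4] (same object as a)
`a.append(11)` → a = [8, 1, 4, 11] (same object as b); b = [8, 1, 4, 11] (same object as a)
`print(b)` → prints [8, 1, 4, 11]

Answer: [8, 1, 4, 11]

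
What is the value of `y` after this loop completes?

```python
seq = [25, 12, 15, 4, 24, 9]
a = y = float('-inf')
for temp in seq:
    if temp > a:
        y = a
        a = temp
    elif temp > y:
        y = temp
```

Second largest (with repeats) in [25, 12, 15, 4, 24, 9]
`y` takes the values: -inf → 12 → 15 → 24

Answer: 24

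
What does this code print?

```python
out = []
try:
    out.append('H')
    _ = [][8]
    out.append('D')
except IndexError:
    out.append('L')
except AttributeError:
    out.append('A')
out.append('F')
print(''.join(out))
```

Execution trace: 'H' (try body) → 'L' (except IndexError) → 'F' (after the try/except). Output: HLF

Answer: HLF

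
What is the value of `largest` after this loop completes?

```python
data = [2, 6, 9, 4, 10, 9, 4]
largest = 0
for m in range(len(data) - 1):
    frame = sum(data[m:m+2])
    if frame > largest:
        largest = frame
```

Max sum of 2-element window in [2, 6, 9, 4, 10, 9, 4]
`largest` takes the values: 0 → 8 → 15 → 19

Answer: 19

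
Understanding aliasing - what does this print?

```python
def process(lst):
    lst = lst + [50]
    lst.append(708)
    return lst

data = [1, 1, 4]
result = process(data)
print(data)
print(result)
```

Key concept: rebinding parameter vs mutation.
Step by step:
`data = [1, 1, 4]` → data = [1, 1, 4]
`result = process(data)` → result = [1, 1, 4, 50, 708]
`print(data)` → prints [1, 1, 4]
`print(result)` → prints [1, 1, 4, 50, 708]

Answer:
[1, 1, 4]
[1, 1, 4, 50, 708]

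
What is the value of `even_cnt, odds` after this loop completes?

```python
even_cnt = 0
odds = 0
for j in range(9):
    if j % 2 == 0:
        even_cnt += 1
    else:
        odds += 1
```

Count evens and odds in range(9)
`even_cnt, odds` takes the values: (0, 0) → (1, 0) → (1, 1) → (2, 1) → (2, 2) → (3, 2) → (3, 3) → (4, 3) → (4, 4) → (5, 4)

Answer: 5, 4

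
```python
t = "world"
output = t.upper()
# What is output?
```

Trace:
`t = "world"` → t = 'world'
`output = t.upper()` → output = 'WORLD'
So output = 'WORLD'

Answer: 'WORLD'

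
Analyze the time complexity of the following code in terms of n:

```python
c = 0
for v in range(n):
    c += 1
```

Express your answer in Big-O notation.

Each loop level contributes: n. Multiplying the contributions gives O(n).

Answer: O(n)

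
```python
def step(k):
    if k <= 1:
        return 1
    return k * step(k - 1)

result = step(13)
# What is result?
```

step(13) = 13 * 12 * 11 * 10 * 9 * 8 * 7 * 6 * 5 * 4 * 3 * 2 * 1 = 6227020800

Answer: 6227020800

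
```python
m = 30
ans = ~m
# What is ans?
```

Trace:
`m = 30` → m = 30
`ans = ~m` → ans = -31
So ans = -31

Answer: -31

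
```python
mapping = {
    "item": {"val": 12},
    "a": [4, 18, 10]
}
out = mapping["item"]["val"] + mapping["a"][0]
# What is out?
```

Trace:
`mapping = { ...` → mapping = {'item': {'val': 12}, 'a': [4, 18, 10]}
`out = mapping["item"]["val"] + mapping["a"][0]` → out = 16
So out = 16

Answer: 16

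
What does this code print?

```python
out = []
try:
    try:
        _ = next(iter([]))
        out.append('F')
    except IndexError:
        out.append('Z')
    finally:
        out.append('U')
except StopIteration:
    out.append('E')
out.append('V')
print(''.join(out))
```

Execution trace: 'U' (finally) → 'E' (outer except StopIteration) → 'V' (after the try/except). Output: UEV

Answer: UEV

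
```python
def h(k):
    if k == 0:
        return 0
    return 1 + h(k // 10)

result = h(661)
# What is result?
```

Count of digits of 661: 3

Answer: 3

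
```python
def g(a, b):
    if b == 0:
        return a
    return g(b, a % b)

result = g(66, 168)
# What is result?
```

g(66, 168) -> g(168, 66) -> g(66, 36) -> g(36, 30) -> g(30, 6) -> g(6, 0) -> 6

Answer: 6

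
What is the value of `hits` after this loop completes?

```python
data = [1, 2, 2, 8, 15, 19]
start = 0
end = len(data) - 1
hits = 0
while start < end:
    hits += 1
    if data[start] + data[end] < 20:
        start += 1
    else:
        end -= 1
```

Steps to find pair summing to 20
`hits` takes the values: 0 → 1 → 2 → 3 → 4 → 5

Answer: 5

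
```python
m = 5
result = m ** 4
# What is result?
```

Trace:
`m = 5` → m = 5
`result = m ** 4` → result = 625
So result = 625

Answer: 625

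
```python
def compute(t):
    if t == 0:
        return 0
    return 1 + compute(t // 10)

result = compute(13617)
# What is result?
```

Count of digits of 13617: 5

Answer: 5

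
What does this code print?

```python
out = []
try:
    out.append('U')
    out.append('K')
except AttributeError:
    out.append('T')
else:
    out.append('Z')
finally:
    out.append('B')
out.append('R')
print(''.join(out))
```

Execution trace: 'U' (try body) → 'K' (try body, no exception) → 'Z' (else) → 'B' (finally) → 'R' (after the try/except). Output: UKZBR

Answer: UKZBR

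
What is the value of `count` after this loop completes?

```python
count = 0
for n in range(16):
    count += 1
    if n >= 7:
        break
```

Loop breaks when n reaches 7, count is 8
`count` takes the values: 0 → 1 → 2 → 3 → 4 → 5 → 6 → 7 → 8

Answer: 8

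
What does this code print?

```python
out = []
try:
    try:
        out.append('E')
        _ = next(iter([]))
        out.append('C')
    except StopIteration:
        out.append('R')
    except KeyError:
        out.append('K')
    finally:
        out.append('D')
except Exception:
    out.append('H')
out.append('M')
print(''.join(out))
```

Execution trace: 'E' (inner try body) → 'R' (inner except StopIteration) → 'D' (inner finally) → 'M' (after the try/except). Output: ERDM

Answer: ERDM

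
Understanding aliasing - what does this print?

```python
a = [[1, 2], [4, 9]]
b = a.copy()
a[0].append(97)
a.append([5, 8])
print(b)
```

Key concept: shallow copy with nested lists.
Step by step:
`a = [[1, 2], [4, 9]]` → a = [[1, 2], [4, 9]]
`b = a.copy()` → b = [[1, 2], [4, 9]]
`a[0].append(97)` → a = [[1, 2, 97], [4, 9]]; b = [[1, 2, 97], [4, 9]]
`a.append([5, 8])` → a = [[1, 2, 97], [4, 9], [5, 8]]
`print(b)` → prints [[1, 2, 97], [4, 9]]

Answer: [[1, 2, 97], [4, 9]]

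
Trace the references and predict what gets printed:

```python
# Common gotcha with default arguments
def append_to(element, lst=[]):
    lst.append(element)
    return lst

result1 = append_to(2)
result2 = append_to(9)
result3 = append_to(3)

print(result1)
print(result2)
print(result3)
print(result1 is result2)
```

Key concept: mutable default argument gotcha.
Step by step:
`result1 = append_to(2)` → result1 = [2]
`result2 = append_to(9)` → result1 = [2, 9] (same object as result2); result2 = [2, 9] (same object as result1)
`result3 = append_to(3)` → result1 = [2, 9, 3] (same object as result2, result3); result2 = [2, 9, 3] (same object as result1, result3); result3 = [2, 9, 3] (same object as result1, result2)
`print(result1)` → prints [2, 9, 3]
`print(result2)` → prints [2, 9, 3]
`print(result3)` → prints [2, 9, 3]
`print(result1 is result2)` → prints True

Answer:
[2, 9, 3]
[2, 9, 3]
[2, 9, 3]
True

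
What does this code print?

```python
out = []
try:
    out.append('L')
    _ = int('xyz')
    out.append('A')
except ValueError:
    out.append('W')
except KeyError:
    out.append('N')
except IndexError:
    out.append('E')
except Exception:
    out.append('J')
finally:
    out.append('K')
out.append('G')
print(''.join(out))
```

Execution trace: 'L' (try body) → 'W' (except ValueError) → 'K' (finally) → 'G' (after the try/except). Output: LWKG

Answer: LWKG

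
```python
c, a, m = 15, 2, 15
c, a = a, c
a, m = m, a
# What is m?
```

Trace:
`c, a, m = 15, 2, 15` → c = 15; a = 2; m = 15
`c, a = a, c` → c = 2; a = 15
`a, m = m, a` → a = 15; m = 15
So m = 15

Answer: 15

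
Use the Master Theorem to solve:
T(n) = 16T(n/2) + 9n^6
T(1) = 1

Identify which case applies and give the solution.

a=16, b=2, f(n)=9n^6. log_2(16) = 4. Since c=6 > 4 and the regularity condition holds (16(n/2)^6 = (16/2^6)n^6 with 16/2^6 < 1), Case 3 applies: T(n) = Θ(f(n)) = O(n^6).

Answer: O(n^6) - Case 3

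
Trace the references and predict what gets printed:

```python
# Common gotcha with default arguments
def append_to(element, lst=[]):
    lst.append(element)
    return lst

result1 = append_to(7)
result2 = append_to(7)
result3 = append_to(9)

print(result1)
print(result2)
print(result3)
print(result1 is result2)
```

Key concept: mutable default argument gotcha.
Step by step:
`result1 = append_to(7)` → result1 = [7]
`result2 = append_to(7)` → result1 = [7, 7] (same object as result2); result2 = [7, 7] (same object as result1)
`result3 = append_to(9)` → result1 = [7, 7, 9] (same object as result2, result3); result2 = [7, 7, 9] (same object as result1, result3); result3 = [7, 7, 9] (same object as result1, result2)
`print(result1)` → prints [7, 7, 9]
`print(result2)` → prints [7, 7, 9]
`print(result3)` → prints [7, 7, 9]
`print(result1 is result2)` → prints True

Answer:
[7, 7, 9]
[7, 7, 9]
[7, 7, 9]
True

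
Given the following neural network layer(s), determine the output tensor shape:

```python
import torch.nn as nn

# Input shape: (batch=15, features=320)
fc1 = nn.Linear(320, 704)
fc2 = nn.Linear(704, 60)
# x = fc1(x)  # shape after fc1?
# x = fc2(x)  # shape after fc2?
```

Input: (15, 320) -> after fc1: (15, 704) -> Output: (15, 60)

Answer: (15, 60)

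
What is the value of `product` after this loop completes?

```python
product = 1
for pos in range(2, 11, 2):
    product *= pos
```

Product of even numbers 2 to 10
`product` takes the values: 1 → 2 → 8 → 48 → 384 → 3840

Answer: 3840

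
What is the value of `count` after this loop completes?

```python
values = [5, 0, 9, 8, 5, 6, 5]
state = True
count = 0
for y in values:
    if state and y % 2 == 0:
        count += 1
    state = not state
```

Count even values at even positions
`count` takes the values: 0

Answer: 0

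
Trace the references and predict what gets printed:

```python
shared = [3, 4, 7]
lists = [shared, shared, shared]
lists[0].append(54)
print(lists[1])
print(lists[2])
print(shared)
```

Key concept: list of same reference.
Step by step:
`shared = [3, 4, 7]` → shared = [3, 4, 7]
`lists = [shared, shared, shared]` → lists = [[3, 4, 7], [3, 4, 7], [3, 4, 7]]
`lists[0].append(54)` → shared = [3, 4, 7, 54]; lists = [[3, 4, 7, 54], [3, 4, 7, 54], [3, 4, 7, 54]]
`print(lists[1])` → prints [3, 4, 7, 54]
`print(lists[2])` → prints [3, 4, 7, 54]
`print(shared)` → prints [3, 4, 7, 54]

Answer:
[3, 4, 7, 54]
[3, 4, 7, 54]
[3, 4, 7, 54]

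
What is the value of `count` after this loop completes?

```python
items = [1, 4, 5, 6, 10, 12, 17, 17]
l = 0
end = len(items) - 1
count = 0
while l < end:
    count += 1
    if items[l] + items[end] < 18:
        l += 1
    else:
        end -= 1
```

Steps to find pair summing to 18
`count` takes the values: 0 → 1 → 2 → 3 → 4 → 5 → 6 → 7

Answer: 7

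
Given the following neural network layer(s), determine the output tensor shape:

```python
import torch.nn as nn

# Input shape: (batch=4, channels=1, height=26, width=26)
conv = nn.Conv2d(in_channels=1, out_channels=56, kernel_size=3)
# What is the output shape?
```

Input: (4, 1, 26, 26) -> Output: (4, 56, 24, 24)

Answer: (4, 56, 24, 24)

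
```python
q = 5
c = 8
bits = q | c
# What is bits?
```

Trace:
`q = 5` → q = 5
`c = 8` → c = 8
`bits = q | c` → bits = 13
So bits = 13

Answer: 13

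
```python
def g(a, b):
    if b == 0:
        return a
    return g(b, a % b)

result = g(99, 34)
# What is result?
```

g(99, 34) -> g(34, 31) -> g(31, 3) -> g(3, 1) -> g(1, 0) -> 1

Answer: 1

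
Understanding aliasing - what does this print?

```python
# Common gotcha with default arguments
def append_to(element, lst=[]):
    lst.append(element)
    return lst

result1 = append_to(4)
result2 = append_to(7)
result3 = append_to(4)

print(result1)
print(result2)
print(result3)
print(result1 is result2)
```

Key concept: mutable default argument gotcha.
Step by step:
`result1 = append_to(4)` → result1 = [4]
`result2 = append_to(7)` → result1 = [4, 7] (same object as result2); result2 = [4, 7] (same object as result1)
`result3 = append_to(4)` → result1 = [4, 7, 4] (same object as result2, result3); result2 = [4, 7, 4] (same object as result1, result3); result3 = [4, 7, 4] (same object as result1, result2)
`print(result1)` → prints [4, 7, 4]
`print(result2)` → prints [4, 7, 4]
`print(result3)` → prints [4, 7, 4]
`print(result1 is result2)` → prints True

Answer:
[4, 7, 4]
[4, 7, 4]
[4, 7, 4]
True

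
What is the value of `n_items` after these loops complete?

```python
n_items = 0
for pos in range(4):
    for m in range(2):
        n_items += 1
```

4 * 2 = 8
`n_items` takes the values: 0 → 1 → 2 → 3 → 4 → 5 → 6 → 7 → 8

Answer: 8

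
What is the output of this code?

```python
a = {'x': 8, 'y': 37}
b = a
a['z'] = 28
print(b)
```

Key concept: dict aliasing.
Step by step:
`a = {'x': 8, 'y': 37}` → a = {'x': 8, 'y': 37}
`b = a` → b = {'x': 8, 'y': 37} (same object as a)
`a['z'] = 28` → a = {'x': 8, 'y': 37, 'z': 28} (same object as b); b = {'x': 8, 'y': 37, 'z': 28} (same object as a)
`print(b)` → prints {'x': 8, 'y': 37, 'z': 28}

Answer: {'x': 8, 'y': 37, 'z': 28}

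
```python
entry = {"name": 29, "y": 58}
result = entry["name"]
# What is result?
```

Trace:
`entry = {"name": 29, "y": 58}` → entry = {'name': 29, 'y': 58}
`result = entry["name"]` → result = 29
So result = 29

Answer: 29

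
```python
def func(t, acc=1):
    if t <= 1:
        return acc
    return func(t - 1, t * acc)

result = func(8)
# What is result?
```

Accumulator trace (n, acc): (8, 1) -> (7, 8) -> (6, 56) -> (5, 336) -> (4, 1680) -> (3, 6720) -> (2, 20160) -> (1, 40320) -> return 40320

Answer: 40320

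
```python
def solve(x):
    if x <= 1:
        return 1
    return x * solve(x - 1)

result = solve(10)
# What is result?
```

solve(10) = 10 * 9 * 8 * 7 * 6 * 5 * 4 * 3 * 2 * 1 = 3628800

Answer: 3628800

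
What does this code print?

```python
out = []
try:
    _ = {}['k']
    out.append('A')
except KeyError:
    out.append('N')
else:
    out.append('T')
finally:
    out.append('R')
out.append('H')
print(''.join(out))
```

Execution trace: 'N' (except KeyError) → 'R' (finally) → 'H' (after the try/except). Output: NRH

Answer: NRH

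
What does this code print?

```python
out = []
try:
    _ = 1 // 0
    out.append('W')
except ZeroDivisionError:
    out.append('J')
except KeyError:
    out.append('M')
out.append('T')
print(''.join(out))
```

Execution trace: 'J' (except ZeroDivisionError) → 'T' (after the try/except). Output: JT

Answer: JT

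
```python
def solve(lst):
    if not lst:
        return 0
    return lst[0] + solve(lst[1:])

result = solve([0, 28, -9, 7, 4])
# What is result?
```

0 + 28 + (-9) + 7 + 4 + 0 = 30

Answer: 30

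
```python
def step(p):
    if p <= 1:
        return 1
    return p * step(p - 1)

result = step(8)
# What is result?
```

step(8) = 8 * 7 * 6 * 5 * 4 * 3 * 2 * 1 = 40320

Answer: 40320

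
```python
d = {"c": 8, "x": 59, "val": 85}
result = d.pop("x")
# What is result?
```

Trace:
`d = {"c": 8, "x": 59, "val": 85}` → d = {'c': 8, 'x': 59, 'val': 85}
`result = d.pop("x")` → d = {'c': 8, 'val': 85}; result = 59
So result = 59

Answer: 59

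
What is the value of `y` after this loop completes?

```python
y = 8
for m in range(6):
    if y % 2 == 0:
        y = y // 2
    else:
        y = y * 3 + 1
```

Collatz-style transformation from 8
`y` takes the values: 8 → 4 → 2 → 1 → 4 → 2 → 1

Answer: 1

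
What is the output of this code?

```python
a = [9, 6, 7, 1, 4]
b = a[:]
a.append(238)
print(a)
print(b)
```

Key concept: slice [:] creates copy.
Step by step:
`a = [9, 6, 7, 1, 4]` → a = [9, 6, 7, 1, 4]
`b = a[:]` → b = [9, 6, 7, 1, 4]
`a.append(238)` → a = [9, 6, 7, 1, 4, 238]
`print(a)` → prints [9, 6, 7, 1, 4, 238]
`print(b)` → prints [9, 6, 7, 1, 4]

Answer:
[9, 6, 7, 1, 4, 238]
[9, 6, 7, 1, 4]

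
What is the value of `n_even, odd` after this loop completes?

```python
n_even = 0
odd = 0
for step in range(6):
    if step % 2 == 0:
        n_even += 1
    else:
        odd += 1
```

Count evens and odds in range(6)
`n_even, odd` takes the values: (0, 0) → (1, 0) → (1, 1) → (2, 1) → (2, 2) → (3, 2) → (3, 3)

Answer: 3, 3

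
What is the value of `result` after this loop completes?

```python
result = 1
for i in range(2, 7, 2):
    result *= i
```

Product of even numbers 2 to 6
`result` takes the values: 1 → 2 → 8 → 48

Answer: 48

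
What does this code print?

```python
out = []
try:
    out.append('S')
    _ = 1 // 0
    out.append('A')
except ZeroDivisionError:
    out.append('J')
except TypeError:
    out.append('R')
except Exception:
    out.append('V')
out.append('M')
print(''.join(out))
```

Execution trace: 'S' (try body) → 'J' (except ZeroDivisionError) → 'M' (after the try/except). Output: SJM

Answer: SJM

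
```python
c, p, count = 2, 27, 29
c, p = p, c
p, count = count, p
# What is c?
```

Trace:
`c, p, count = 2, 27, 29` → c = 2; p = 27; count = 29
`c, p = p, c` → c = 27; p = 2
`p, count = count, p` → p = 29; count = 2
So c = 27

Answer: 27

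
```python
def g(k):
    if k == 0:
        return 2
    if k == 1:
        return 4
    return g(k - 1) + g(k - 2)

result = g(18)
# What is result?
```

Build up from base cases: g(0)=2, g(1)=4, g(2)=6, g(3)=10, g(4)=16, g(5)=26, g(6)=42, ..., g(18)=13530

Answer: 13530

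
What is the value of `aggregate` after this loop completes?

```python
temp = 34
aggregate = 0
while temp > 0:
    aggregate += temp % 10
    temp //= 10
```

Sum digits of 34
`aggregate` takes the values: 0 → 4 → 7

Answer: 7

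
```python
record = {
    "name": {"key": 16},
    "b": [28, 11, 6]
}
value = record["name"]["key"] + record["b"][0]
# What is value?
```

Trace:
`record = { ...` → record = {'name': {'key': 16}, 'b': [28, 11, 6]}
`value = record["name"]["key"] + record["b"][0]` → value = 44
So value = 44

Answer: 44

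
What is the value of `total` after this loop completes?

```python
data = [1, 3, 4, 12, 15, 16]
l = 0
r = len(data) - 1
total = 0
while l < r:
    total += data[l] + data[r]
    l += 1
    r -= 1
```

Sum of pairs from ends
`total` takes the values: 0 → 17 → 35 → 51

Answer: 51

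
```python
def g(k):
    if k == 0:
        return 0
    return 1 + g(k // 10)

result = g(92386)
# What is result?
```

Count of digits of 92386: 5

Answer: 5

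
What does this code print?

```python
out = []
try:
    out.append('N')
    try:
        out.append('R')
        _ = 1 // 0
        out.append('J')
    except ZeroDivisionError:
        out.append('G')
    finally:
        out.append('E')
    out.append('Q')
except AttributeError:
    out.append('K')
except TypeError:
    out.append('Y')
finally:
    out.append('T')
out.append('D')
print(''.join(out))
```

Execution trace: 'N' (try body) → 'R' (inner try body) → 'G' (inner except ZeroDivisionError) → 'E' (inner finally) → 'Q' (try body, no exception) → 'T' (finally) → 'D' (after the try/except). Output: NRGEQTD

Answer: NRGEQTD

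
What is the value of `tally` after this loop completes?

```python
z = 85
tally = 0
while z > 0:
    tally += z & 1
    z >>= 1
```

Count set bits in 85 (binary: 0b1010101)
`tally` takes the values: 0 → 1 → 2 → 3 → 4

Answer: 4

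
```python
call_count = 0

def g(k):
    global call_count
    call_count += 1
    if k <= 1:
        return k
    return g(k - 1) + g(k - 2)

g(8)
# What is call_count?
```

Calls(k) = 1 + Calls(k-1) + Calls(k-2); Calls(0)=Calls(1)=1. For k=8 this gives 67.

Answer: 67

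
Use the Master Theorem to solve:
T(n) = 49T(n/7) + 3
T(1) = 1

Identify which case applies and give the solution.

a=49, b=7, f(n)=3. log_7(49) = 2. Since c=0 < 2, Case 1 applies: T(n) = Θ(n^log_b(a)) = O(n^2).

Answer: O(n^2) - Case 1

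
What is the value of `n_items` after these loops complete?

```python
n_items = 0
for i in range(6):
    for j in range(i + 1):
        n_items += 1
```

Triangle: 1 + 2 + ... + 6
`n_items` takes the values: 0 → 1 → 2 → 3 → 4 → 5 → 6 → 7 → 8 → 9 → 10 → 11 → 12 → 13 → 14 → 15 → 16 → 17 → 18 → 19 → 20 → 21

Answer: 21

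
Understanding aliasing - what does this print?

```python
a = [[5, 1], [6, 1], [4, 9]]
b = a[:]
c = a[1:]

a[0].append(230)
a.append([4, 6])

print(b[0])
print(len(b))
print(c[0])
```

Key concept: slice with nested mutation.
Step by step:
`a = [[5, 1], [6, 1], [4, 9]]` → a = [[5, 1], [6, 1], [4, 9]]
`b = a[:]` → b = [[5, 1], [6, 1], [4, 9]]
`c = a[1:]` → c = [[6, 1], [4, 9]]
`a[0].append(230)` → a = [[5, 1, 230], [6, 1], [4, 9]]; b = [[5, 1, 230], [6, 1], [4, 9]]
`a.append([4, 6])` → a = [[5, 1, 230], [6, 1], [4, 9], [4, 6]]
`print(b[0])` → prints [5, 1, 230]
`print(len(b))` → prints 3
`print(c[0])` → prints [6, 1]

Answer:
[5, 1, 230]
3
[6, 1]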